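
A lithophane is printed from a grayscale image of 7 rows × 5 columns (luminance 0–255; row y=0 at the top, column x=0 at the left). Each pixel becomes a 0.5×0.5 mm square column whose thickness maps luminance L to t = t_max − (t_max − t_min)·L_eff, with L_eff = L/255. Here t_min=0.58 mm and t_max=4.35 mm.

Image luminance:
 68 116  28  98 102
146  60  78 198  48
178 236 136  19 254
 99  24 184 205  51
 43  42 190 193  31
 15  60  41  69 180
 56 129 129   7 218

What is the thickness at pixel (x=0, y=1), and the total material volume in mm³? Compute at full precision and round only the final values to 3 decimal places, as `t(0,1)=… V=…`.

span = t_max - t_min = 4.35 - 0.58 = 3.770
L(0,1) = 146, L_eff = 146/255 = 0.572549
t(0,1) = 4.35 - 3.770·0.572549 = 2.191
Σt over all 7·5 pixels = 618947/6375 ≈ 97.0897255
V = pitch²·Σt = 0.5²·618947/6375 = 24.272

t(0,1)=2.191 V=24.272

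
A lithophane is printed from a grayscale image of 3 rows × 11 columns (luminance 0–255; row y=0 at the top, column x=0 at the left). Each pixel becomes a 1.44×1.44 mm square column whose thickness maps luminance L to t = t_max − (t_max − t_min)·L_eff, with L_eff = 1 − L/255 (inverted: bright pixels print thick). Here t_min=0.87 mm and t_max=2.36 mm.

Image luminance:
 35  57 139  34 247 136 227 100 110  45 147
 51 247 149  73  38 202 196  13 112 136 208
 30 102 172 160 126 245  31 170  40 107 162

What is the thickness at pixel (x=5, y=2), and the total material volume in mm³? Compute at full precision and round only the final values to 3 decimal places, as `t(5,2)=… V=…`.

span = t_max - t_min = 2.36 - 0.87 = 1.490
L(5,2) = 245, L_eff = 1 - 245/255 = 0.039216 (inverted)
t(5,2) = 2.36 - 1.490·0.039216 = 2.302
Σt over all 3·11 pixels = 111259/2125 ≈ 52.3571765
V = pitch²·Σt = 1.44²·111259/2125 = 108.568

t(5,2)=2.302 V=108.568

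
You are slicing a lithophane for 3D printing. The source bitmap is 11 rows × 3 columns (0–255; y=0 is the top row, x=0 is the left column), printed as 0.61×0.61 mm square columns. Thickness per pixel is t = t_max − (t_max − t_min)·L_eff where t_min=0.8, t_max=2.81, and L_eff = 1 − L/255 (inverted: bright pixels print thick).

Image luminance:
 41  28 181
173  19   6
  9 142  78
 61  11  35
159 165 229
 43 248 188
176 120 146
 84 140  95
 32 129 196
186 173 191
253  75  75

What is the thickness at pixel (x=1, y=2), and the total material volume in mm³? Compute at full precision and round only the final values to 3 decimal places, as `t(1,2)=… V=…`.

t(1,2)=1.919 V=21.224

span = t_max - t_min = 2.81 - 0.8 = 2.010
L(1,2) = 142, L_eff = 1 - 142/255 = 0.443137 (inverted)
t(1,2) = 2.81 - 2.010·0.443137 = 1.919
Σt over all 11·3 pixels = 484829/8500 ≈ 57.0387059
V = pitch²·Σt = 0.61²·484829/8500 = 21.224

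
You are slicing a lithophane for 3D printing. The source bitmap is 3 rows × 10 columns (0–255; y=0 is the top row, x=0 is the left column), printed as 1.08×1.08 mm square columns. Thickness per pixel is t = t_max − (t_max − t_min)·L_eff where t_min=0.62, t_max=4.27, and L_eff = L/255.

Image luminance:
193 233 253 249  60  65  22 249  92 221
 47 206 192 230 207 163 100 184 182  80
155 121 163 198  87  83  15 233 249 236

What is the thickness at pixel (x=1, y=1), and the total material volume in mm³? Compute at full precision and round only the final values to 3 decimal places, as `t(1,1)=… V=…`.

span = t_max - t_min = 4.27 - 0.62 = 3.650
L(1,1) = 206, L_eff = 206/255 = 0.807843
t(1,1) = 4.27 - 3.650·0.807843 = 1.321
Σt over all 3·10 pixels = 152623/2550 ≈ 59.8521569
V = pitch²·Σt = 1.08²·152623/2550 = 69.812

t(1,1)=1.321 V=69.812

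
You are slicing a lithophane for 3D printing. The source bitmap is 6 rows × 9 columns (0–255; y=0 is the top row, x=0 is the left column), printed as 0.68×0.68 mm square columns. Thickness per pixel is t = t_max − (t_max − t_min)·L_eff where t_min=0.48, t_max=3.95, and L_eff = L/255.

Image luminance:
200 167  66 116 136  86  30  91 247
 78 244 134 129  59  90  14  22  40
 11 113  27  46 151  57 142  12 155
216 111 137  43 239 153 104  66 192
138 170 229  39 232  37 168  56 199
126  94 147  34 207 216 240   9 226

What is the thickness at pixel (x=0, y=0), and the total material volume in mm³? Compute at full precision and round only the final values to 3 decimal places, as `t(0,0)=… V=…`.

span = t_max - t_min = 3.95 - 0.48 = 3.470
L(0,0) = 200, L_eff = 200/255 = 0.784314
t(0,0) = 3.95 - 3.470·0.784314 = 1.228
Σt over all 6·9 pixels = 3186773/25500 ≈ 124.9714902
V = pitch²·Σt = 0.68²·3186773/25500 = 57.787

t(0,0)=1.228 V=57.787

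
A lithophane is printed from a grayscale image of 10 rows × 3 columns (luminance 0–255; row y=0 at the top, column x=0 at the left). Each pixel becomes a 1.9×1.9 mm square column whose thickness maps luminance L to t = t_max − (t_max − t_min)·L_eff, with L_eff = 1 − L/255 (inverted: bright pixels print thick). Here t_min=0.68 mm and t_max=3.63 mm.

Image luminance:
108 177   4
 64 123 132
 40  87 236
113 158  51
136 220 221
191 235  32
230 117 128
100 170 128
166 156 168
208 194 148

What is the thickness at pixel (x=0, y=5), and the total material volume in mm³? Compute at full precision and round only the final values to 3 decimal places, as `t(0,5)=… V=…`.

span = t_max - t_min = 3.63 - 0.68 = 2.950
L(0,5) = 191, L_eff = 1 - 191/255 = 0.250980 (inverted)
t(0,5) = 3.63 - 2.950·0.250980 = 2.890
Σt over all 10·3 pixels = 354259/5100 ≈ 69.4625490
V = pitch²·Σt = 1.9²·354259/5100 = 250.760

t(0,5)=2.890 V=250.760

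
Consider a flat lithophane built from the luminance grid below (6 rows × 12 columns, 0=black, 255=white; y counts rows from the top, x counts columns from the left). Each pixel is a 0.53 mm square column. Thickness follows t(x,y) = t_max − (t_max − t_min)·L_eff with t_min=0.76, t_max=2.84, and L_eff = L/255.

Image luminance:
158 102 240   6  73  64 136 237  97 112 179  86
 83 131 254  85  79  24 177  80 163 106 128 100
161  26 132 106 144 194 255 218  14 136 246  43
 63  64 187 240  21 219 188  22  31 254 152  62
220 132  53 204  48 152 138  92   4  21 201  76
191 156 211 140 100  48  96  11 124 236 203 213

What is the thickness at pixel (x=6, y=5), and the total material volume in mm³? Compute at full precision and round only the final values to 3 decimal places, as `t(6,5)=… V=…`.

span = t_max - t_min = 2.84 - 0.76 = 2.080
L(6,5) = 96, L_eff = 96/255 = 0.376471
t(6,5) = 2.84 - 2.080·0.376471 = 2.057
Σt over all 6·12 pixels = 827864/6375 ≈ 129.8610196
V = pitch²·Σt = 0.53²·827864/6375 = 36.478

t(6,5)=2.057 V=36.478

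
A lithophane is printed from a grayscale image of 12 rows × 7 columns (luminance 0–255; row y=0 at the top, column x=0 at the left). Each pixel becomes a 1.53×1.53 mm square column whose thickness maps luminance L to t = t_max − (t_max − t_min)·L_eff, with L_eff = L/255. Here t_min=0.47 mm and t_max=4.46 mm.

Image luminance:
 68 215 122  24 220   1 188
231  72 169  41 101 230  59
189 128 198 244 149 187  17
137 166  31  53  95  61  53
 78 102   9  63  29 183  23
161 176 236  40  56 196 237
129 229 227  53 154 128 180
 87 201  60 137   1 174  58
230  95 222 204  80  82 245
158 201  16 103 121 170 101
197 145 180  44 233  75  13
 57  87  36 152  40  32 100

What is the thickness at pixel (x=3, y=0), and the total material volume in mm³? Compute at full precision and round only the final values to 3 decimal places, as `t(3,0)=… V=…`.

span = t_max - t_min = 4.46 - 0.47 = 3.990
L(3,0) = 24, L_eff = 24/255 = 0.094118
t(3,0) = 4.46 - 3.990·0.094118 = 4.084
Σt over all 12·7 pixels = 363573/1700 ≈ 213.8664706
V = pitch²·Σt = 1.53²·363573/1700 = 500.640

t(3,0)=4.084 V=500.640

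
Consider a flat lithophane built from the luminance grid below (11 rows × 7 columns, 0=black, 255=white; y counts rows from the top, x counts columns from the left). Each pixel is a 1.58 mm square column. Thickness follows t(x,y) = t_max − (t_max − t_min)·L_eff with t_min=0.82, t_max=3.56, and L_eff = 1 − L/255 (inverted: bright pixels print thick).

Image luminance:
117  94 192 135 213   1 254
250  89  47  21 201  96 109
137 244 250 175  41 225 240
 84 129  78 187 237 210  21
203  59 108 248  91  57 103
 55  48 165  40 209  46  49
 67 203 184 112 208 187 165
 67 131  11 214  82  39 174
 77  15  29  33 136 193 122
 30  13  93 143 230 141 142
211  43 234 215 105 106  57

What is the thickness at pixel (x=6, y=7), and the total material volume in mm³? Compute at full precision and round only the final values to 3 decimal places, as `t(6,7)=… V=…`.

span = t_max - t_min = 3.56 - 0.82 = 2.740
L(6,7) = 174, L_eff = 1 - 174/255 = 0.317647 (inverted)
t(6,7) = 3.56 - 2.740·0.317647 = 2.690
Σt over all 11·7 pixels = 85741/510 ≈ 168.1196078
V = pitch²·Σt = 1.58²·85741/510 = 419.694

t(6,7)=2.690 V=419.694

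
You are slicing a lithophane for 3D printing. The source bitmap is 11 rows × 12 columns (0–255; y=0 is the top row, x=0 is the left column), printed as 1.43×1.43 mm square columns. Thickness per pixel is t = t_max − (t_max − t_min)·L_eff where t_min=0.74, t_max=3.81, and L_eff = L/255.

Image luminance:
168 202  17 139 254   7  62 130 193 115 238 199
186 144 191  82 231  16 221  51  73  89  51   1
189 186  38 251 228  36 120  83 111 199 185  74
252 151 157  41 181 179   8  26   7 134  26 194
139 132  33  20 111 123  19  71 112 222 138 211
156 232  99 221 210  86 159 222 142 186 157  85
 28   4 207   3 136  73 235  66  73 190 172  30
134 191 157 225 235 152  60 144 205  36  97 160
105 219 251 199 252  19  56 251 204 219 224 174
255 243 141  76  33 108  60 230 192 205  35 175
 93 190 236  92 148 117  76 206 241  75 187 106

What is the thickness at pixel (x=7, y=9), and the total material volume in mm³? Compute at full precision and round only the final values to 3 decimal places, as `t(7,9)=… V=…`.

t(7,9)=1.041 V=582.620

span = t_max - t_min = 3.81 - 0.74 = 3.070
L(7,9) = 230, L_eff = 230/255 = 0.901961
t(7,9) = 3.81 - 3.070·0.901961 = 1.041
Σt over all 11·12 pixels = 605442/2125 ≈ 284.9138824
V = pitch²·Σt = 1.43²·605442/2125 = 582.620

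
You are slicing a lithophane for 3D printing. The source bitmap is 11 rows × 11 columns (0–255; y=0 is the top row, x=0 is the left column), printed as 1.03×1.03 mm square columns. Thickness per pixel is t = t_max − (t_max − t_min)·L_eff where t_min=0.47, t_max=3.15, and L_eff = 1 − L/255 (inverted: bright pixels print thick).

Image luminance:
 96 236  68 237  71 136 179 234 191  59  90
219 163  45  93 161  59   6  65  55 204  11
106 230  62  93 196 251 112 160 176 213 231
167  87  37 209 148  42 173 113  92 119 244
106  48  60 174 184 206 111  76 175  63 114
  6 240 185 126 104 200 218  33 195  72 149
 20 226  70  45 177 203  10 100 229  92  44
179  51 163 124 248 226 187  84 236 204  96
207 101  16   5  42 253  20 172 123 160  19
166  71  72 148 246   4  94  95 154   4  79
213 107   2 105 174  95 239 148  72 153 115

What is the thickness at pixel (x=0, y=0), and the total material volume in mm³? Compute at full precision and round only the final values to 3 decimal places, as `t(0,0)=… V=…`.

span = t_max - t_min = 3.15 - 0.47 = 2.680
L(0,0) = 96, L_eff = 1 - 96/255 = 0.623529 (inverted)
t(0,0) = 3.15 - 2.680·0.623529 = 1.479
Σt over all 11·11 pixels = 5596681/25500 ≈ 219.4776863
V = pitch²·Σt = 1.03²·5596681/25500 = 232.844

t(0,0)=1.479 V=232.844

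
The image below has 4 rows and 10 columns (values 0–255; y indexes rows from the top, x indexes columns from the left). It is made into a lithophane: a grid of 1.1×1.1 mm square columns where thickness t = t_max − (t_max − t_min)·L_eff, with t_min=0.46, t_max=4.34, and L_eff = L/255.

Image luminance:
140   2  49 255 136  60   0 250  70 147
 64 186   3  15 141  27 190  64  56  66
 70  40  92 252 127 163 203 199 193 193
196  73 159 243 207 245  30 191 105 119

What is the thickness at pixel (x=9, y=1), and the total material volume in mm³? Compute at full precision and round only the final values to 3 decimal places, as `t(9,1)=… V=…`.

span = t_max - t_min = 4.34 - 0.46 = 3.880
L(9,1) = 66, L_eff = 66/255 = 0.258824
t(9,1) = 4.34 - 3.880·0.258824 = 3.336
Σt over all 4·10 pixels = 619663/6375 ≈ 97.2020392
V = pitch²·Σt = 1.1²·619663/6375 = 117.614

t(9,1)=3.336 V=117.614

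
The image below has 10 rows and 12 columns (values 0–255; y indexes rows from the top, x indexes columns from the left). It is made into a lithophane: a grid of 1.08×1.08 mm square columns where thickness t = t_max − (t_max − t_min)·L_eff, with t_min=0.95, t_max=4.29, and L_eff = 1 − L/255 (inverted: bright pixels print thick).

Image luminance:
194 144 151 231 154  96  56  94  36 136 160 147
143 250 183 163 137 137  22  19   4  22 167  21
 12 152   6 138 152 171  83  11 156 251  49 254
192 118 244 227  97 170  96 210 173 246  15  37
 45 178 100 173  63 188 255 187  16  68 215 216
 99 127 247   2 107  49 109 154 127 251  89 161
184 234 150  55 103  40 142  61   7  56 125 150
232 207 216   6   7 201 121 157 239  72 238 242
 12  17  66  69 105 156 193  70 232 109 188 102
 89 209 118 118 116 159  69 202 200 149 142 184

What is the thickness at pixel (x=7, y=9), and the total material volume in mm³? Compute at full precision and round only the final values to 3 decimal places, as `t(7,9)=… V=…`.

t(7,9)=3.596 V=372.399

span = t_max - t_min = 4.29 - 0.95 = 3.340
L(7,9) = 202, L_eff = 1 - 202/255 = 0.207843 (inverted)
t(7,9) = 4.29 - 3.340·0.207843 = 3.596
Σt over all 10·12 pixels = 678454/2125 ≈ 319.2724706
V = pitch²·Σt = 1.08²·678454/2125 = 372.399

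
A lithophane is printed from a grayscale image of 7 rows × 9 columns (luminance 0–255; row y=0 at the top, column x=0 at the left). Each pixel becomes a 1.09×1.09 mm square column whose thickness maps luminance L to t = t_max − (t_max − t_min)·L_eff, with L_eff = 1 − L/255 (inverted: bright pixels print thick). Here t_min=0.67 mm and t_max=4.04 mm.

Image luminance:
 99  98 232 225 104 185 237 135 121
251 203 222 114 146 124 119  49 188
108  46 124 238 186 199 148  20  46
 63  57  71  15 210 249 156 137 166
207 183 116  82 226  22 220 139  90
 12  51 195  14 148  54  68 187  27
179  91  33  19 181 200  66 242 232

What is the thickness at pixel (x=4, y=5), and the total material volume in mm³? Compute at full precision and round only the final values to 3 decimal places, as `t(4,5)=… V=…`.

span = t_max - t_min = 4.04 - 0.67 = 3.370
L(4,5) = 148, L_eff = 1 - 148/255 = 0.419608 (inverted)
t(4,5) = 4.04 - 3.370·0.419608 = 2.626
Σt over all 7·9 pixels = 389873/2550 ≈ 152.8913725
V = pitch²·Σt = 1.09²·389873/2550 = 181.650

t(4,5)=2.626 V=181.650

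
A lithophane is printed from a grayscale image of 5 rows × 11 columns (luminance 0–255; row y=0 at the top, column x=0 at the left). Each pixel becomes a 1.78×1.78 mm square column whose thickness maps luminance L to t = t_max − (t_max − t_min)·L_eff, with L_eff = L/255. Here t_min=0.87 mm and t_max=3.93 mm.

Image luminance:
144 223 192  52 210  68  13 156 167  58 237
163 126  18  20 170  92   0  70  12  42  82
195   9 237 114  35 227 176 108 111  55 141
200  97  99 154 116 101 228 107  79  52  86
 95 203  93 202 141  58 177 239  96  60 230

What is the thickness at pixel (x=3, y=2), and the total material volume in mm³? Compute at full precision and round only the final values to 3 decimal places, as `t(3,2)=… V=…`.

t(3,2)=2.562 V=432.544

span = t_max - t_min = 3.93 - 0.87 = 3.060
L(3,2) = 114, L_eff = 114/255 = 0.447059
t(3,2) = 3.93 - 3.060·0.447059 = 2.562
Σt over all 5·11 pixels = 136.518
V = pitch²·Σt = 1.78²·136.518 = 432.544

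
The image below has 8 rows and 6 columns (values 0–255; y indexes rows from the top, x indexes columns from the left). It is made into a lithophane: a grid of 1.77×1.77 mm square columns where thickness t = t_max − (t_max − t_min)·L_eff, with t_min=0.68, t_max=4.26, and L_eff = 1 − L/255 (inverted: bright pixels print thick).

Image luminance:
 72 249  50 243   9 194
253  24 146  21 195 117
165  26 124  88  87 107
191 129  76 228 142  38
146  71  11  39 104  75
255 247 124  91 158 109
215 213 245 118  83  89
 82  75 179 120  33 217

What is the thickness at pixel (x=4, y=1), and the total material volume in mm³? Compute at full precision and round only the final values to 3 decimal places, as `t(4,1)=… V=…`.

t(4,1)=3.418 V=369.369

span = t_max - t_min = 4.26 - 0.68 = 3.580
L(4,1) = 195, L_eff = 1 - 195/255 = 0.235294 (inverted)
t(4,1) = 4.26 - 3.580·0.235294 = 3.418
Σt over all 8·6 pixels = 1503227/12750 ≈ 117.9001569
V = pitch²·Σt = 1.77²·1503227/12750 = 369.369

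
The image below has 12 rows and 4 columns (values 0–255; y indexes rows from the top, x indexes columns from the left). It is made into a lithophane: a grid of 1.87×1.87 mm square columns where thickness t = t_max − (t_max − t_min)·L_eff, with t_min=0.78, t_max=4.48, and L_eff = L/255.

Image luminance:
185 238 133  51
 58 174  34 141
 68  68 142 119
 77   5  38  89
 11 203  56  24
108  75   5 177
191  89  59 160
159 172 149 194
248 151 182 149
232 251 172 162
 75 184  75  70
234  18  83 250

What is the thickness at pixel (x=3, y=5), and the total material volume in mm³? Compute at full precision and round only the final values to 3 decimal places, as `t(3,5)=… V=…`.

t(3,5)=1.912 V=448.146

span = t_max - t_min = 4.48 - 0.78 = 3.700
L(3,5) = 177, L_eff = 177/255 = 0.694118
t(3,5) = 4.48 - 3.700·0.694118 = 1.912
Σt over all 12·4 pixels = 54466/425 ≈ 128.1552941
V = pitch²·Σt = 1.87²·54466/425 = 448.146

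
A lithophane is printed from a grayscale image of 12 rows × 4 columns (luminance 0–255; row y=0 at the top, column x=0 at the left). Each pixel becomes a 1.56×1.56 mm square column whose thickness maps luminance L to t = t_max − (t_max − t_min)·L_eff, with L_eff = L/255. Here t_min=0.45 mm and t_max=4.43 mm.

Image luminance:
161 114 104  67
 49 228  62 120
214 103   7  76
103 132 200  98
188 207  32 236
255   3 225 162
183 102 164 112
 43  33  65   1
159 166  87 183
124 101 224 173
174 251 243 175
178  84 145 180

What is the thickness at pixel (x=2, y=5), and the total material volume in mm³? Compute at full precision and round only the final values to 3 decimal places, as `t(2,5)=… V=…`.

span = t_max - t_min = 4.43 - 0.45 = 3.980
L(2,5) = 225, L_eff = 225/255 = 0.882353
t(2,5) = 4.43 - 3.980·0.882353 = 0.918
Σt over all 12·4 pixels = 709228/6375 ≈ 111.2514510
V = pitch²·Σt = 1.56²·709228/6375 = 270.742

t(2,5)=0.918 V=270.742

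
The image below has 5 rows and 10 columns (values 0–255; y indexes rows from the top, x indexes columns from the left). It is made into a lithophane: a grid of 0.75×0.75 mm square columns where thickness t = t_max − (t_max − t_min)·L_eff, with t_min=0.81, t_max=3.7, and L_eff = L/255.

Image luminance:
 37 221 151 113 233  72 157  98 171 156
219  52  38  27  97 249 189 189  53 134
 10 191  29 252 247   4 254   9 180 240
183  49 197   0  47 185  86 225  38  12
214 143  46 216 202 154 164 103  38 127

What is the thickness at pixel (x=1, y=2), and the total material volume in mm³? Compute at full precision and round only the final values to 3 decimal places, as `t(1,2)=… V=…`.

t(1,2)=1.535 V=62.619

span = t_max - t_min = 3.7 - 0.81 = 2.890
L(1,2) = 191, L_eff = 191/255 = 0.749020
t(1,2) = 3.7 - 2.890·0.749020 = 1.535
Σt over all 5·10 pixels = 111.322
V = pitch²·Σt = 0.75²·111.322 = 62.619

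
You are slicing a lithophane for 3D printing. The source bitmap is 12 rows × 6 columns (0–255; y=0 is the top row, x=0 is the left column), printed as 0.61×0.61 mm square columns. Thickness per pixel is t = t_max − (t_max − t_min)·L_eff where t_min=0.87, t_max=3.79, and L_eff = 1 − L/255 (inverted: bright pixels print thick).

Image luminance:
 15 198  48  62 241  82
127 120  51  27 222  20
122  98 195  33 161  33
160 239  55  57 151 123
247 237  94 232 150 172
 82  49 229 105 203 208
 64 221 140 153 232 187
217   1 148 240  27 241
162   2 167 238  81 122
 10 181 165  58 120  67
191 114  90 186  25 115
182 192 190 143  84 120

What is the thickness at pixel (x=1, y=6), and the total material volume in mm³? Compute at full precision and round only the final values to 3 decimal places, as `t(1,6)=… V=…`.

t(1,6)=3.401 V=63.889

span = t_max - t_min = 3.79 - 0.87 = 2.920
L(1,6) = 221, L_eff = 1 - 221/255 = 0.133333 (inverted)
t(1,6) = 3.79 - 2.920·0.133333 = 3.401
Σt over all 12·6 pixels = 1094582/6375 ≈ 171.6991373
V = pitch²·Σt = 0.61²·1094582/6375 = 63.889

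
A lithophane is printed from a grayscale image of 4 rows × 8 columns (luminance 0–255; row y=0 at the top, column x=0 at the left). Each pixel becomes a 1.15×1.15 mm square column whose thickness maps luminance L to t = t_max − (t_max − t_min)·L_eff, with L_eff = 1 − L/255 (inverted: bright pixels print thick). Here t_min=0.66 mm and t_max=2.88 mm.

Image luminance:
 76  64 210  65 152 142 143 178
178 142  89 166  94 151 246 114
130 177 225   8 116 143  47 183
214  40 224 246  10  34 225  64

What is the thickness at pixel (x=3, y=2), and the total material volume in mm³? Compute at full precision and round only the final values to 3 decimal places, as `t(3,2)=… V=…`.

span = t_max - t_min = 2.88 - 0.66 = 2.220
L(3,2) = 8, L_eff = 1 - 8/255 = 0.968627 (inverted)
t(3,2) = 2.88 - 2.220·0.968627 = 0.730
Σt over all 4·8 pixels = 124356/2125 ≈ 58.5204706
V = pitch²·Σt = 1.15²·124356/2125 = 77.393

t(3,2)=0.730 V=77.393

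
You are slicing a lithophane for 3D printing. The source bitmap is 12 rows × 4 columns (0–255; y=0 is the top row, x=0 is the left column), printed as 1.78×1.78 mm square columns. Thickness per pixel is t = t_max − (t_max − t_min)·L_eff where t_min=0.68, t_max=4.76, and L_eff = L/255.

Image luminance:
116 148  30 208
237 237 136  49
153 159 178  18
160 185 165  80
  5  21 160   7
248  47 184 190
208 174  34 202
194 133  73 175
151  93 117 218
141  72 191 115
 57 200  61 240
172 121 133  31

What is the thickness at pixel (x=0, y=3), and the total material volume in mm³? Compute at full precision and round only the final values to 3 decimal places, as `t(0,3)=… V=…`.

span = t_max - t_min = 4.76 - 0.68 = 4.080
L(0,3) = 160, L_eff = 160/255 = 0.627451
t(0,3) = 4.76 - 4.080·0.627451 = 2.200
Σt over all 12·4 pixels = 125.648
V = pitch²·Σt = 1.78²·125.648 = 398.103

t(0,3)=2.200 V=398.103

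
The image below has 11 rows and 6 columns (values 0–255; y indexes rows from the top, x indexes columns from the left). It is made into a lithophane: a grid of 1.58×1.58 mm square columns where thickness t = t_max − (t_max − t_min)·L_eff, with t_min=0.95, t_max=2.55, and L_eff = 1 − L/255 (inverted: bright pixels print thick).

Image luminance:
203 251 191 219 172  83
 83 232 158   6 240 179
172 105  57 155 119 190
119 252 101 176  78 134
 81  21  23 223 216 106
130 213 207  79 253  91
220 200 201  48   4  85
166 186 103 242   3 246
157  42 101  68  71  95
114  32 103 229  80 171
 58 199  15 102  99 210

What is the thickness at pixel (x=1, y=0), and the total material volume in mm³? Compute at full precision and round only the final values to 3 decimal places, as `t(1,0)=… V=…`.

span = t_max - t_min = 2.55 - 0.95 = 1.600
L(1,0) = 251, L_eff = 1 - 251/255 = 0.015686 (inverted)
t(1,0) = 2.55 - 1.600·0.015686 = 2.525
Σt over all 11·6 pixels = 303373/2550 ≈ 118.9698039
V = pitch²·Σt = 1.58²·303373/2550 = 296.996

t(1,0)=2.525 V=296.996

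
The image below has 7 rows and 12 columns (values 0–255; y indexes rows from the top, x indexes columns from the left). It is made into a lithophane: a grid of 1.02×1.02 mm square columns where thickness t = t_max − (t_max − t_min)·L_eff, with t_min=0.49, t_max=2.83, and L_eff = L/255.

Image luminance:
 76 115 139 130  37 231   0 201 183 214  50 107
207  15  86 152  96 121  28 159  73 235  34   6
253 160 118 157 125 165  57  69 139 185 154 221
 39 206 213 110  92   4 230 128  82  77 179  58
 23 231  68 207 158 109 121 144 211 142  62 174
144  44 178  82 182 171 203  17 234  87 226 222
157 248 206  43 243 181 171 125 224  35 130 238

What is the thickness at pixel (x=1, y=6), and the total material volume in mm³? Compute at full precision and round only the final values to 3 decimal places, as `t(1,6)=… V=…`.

span = t_max - t_min = 2.83 - 0.49 = 2.340
L(1,6) = 248, L_eff = 248/255 = 0.972549
t(1,6) = 2.83 - 2.340·0.972549 = 0.554
Σt over all 7·12 pixels = 567387/4250 ≈ 133.5028235
V = pitch²·Σt = 1.02²·567387/4250 = 138.896

t(1,6)=0.554 V=138.896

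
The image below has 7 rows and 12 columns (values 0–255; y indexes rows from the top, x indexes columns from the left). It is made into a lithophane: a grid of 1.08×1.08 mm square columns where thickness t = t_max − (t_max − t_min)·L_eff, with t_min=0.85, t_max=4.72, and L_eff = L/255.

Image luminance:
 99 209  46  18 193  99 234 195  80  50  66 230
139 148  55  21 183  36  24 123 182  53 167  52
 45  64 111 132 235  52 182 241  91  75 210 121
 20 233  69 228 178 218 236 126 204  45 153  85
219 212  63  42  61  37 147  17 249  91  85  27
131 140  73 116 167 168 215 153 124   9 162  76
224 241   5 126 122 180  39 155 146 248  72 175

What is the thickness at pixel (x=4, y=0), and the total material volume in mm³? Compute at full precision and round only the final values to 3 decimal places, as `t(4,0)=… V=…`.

t(4,0)=1.791 V=275.293

span = t_max - t_min = 4.72 - 0.85 = 3.870
L(4,0) = 193, L_eff = 193/255 = 0.756863
t(4,0) = 4.72 - 3.870·0.756863 = 1.791
Σt over all 7·12 pixels = 2006163/8500 ≈ 236.0191765
V = pitch²·Σt = 1.08²·2006163/8500 = 275.293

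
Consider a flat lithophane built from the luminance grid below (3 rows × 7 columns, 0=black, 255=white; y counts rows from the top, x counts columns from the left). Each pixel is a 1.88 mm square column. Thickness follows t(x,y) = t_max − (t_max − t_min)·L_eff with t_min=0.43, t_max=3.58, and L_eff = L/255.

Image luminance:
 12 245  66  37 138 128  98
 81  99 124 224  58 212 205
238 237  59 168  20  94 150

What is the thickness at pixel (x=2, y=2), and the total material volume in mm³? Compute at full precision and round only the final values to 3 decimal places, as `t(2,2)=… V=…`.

span = t_max - t_min = 3.58 - 0.43 = 3.150
L(2,2) = 59, L_eff = 59/255 = 0.231373
t(2,2) = 3.58 - 3.150·0.231373 = 2.851
Σt over all 3·7 pixels = 71253/1700 ≈ 41.9135294
V = pitch²·Σt = 1.88²·71253/1700 = 148.139

t(2,2)=2.851 V=148.139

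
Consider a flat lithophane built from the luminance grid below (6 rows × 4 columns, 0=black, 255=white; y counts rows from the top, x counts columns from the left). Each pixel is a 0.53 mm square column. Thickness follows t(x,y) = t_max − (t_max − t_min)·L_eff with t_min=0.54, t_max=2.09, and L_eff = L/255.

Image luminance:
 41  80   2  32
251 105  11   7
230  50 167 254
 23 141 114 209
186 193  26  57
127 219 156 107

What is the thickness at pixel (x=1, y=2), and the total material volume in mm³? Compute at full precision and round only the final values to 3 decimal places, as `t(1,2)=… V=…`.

span = t_max - t_min = 2.09 - 0.54 = 1.550
L(1,2) = 50, L_eff = 50/255 = 0.196078
t(1,2) = 2.09 - 1.550·0.196078 = 1.786
Σt over all 6·4 pixels = 2491/75 ≈ 33.2133333
V = pitch²·Σt = 0.53²·2491/75 = 9.330

t(1,2)=1.786 V=9.330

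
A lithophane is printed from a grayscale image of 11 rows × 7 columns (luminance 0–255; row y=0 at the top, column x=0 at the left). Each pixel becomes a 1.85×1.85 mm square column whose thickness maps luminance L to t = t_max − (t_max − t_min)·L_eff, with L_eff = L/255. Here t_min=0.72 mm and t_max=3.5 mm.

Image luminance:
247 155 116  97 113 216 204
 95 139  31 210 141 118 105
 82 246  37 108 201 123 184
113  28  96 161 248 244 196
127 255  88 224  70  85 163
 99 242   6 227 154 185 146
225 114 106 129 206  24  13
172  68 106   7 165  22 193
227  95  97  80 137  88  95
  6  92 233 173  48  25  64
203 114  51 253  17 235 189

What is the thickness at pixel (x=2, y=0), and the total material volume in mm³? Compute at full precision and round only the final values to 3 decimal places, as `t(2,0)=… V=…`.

t(2,0)=2.235 V=541.894

span = t_max - t_min = 3.5 - 0.72 = 2.780
L(2,0) = 116, L_eff = 116/255 = 0.454902
t(2,0) = 3.5 - 2.780·0.454902 = 2.235
Σt over all 11·7 pixels = 336457/2125 ≈ 158.3327059
V = pitch²·Σt = 1.85²·336457/2125 = 541.894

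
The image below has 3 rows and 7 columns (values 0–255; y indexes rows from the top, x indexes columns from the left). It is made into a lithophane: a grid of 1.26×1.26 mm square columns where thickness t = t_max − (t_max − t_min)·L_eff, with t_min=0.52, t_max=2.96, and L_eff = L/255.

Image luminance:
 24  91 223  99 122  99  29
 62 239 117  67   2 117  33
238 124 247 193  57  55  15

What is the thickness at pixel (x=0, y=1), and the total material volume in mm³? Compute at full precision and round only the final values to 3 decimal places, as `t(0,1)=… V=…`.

span = t_max - t_min = 2.96 - 0.52 = 2.440
L(0,1) = 62, L_eff = 62/255 = 0.243137
t(0,1) = 2.96 - 2.440·0.243137 = 2.367
Σt over all 3·7 pixels = 86279/2125 ≈ 40.6018824
V = pitch²·Σt = 1.26²·86279/2125 = 64.460

t(0,1)=2.367 V=64.460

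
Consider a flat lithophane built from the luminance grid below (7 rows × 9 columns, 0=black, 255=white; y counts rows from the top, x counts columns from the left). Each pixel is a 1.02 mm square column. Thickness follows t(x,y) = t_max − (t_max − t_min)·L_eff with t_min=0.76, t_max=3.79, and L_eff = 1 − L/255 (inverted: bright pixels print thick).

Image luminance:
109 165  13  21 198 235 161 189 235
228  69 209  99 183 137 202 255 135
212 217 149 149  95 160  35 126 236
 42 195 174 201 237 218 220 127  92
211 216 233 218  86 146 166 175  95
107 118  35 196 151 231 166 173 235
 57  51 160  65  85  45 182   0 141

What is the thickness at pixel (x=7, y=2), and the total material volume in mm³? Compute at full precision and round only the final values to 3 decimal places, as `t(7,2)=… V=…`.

span = t_max - t_min = 3.79 - 0.76 = 3.030
L(7,2) = 126, L_eff = 1 - 126/255 = 0.505882 (inverted)
t(7,2) = 3.79 - 3.030·0.505882 = 2.257
Σt over all 7·9 pixels = 340913/2125 ≈ 160.4296471
V = pitch²·Σt = 1.02²·340913/2125 = 166.911

t(7,2)=2.257 V=166.911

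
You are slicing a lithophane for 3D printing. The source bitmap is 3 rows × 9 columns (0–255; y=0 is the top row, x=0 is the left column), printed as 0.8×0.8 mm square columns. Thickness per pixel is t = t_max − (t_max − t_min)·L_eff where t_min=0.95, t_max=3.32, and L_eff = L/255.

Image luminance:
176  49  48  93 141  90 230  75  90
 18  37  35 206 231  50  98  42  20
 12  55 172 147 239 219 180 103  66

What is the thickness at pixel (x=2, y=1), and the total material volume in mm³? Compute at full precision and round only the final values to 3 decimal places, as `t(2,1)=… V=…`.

span = t_max - t_min = 3.32 - 0.95 = 2.370
L(2,1) = 35, L_eff = 35/255 = 0.137255
t(2,1) = 3.32 - 2.370·0.137255 = 2.995
Σt over all 3·9 pixels = 265551/4250 ≈ 62.4825882
V = pitch²·Σt = 0.8²·265551/4250 = 39.989

t(2,1)=2.995 V=39.989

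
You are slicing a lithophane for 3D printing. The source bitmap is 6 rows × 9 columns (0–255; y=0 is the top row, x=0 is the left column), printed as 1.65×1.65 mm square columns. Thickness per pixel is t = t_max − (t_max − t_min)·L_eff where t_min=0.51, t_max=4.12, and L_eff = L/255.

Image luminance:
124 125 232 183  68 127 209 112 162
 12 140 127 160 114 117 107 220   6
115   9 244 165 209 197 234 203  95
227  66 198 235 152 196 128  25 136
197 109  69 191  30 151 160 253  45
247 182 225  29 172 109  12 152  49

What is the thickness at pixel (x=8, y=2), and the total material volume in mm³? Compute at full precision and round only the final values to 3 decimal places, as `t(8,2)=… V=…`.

span = t_max - t_min = 4.12 - 0.51 = 3.610
L(8,2) = 95, L_eff = 95/255 = 0.372549
t(8,2) = 4.12 - 3.610·0.372549 = 2.775
Σt over all 6·9 pixels = 2943719/25500 ≈ 115.4399608
V = pitch²·Σt = 1.65²·2943719/25500 = 314.285

t(8,2)=2.775 V=314.285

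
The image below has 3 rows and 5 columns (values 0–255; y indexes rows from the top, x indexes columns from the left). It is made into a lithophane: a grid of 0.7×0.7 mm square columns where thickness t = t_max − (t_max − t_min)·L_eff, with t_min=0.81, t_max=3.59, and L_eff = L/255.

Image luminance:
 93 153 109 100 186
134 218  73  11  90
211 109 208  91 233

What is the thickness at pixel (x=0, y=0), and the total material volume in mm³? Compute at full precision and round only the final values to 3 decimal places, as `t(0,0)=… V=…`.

t(0,0)=2.576 V=15.601

span = t_max - t_min = 3.59 - 0.81 = 2.780
L(0,0) = 93, L_eff = 93/255 = 0.364706
t(0,0) = 3.59 - 2.780·0.364706 = 2.576
Σt over all 3·5 pixels = 270631/8500 ≈ 31.8389412
V = pitch²·Σt = 0.7²·270631/8500 = 15.601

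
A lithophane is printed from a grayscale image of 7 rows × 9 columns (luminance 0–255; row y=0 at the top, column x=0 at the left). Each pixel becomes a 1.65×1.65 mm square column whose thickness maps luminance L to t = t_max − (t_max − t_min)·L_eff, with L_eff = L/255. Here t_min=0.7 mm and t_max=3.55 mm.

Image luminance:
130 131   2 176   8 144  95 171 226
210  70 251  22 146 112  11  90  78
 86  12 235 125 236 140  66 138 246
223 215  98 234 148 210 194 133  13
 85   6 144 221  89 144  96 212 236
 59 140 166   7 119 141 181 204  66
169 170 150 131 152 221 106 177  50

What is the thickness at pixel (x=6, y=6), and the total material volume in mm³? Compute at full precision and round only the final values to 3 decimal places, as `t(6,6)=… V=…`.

t(6,6)=2.365 V=351.254

span = t_max - t_min = 3.55 - 0.7 = 2.850
L(6,6) = 106, L_eff = 106/255 = 0.415686
t(6,6) = 3.55 - 2.850·0.415686 = 2.365
Σt over all 7·9 pixels = 54833/425 ≈ 129.0188235
V = pitch²·Σt = 1.65²·54833/425 = 351.254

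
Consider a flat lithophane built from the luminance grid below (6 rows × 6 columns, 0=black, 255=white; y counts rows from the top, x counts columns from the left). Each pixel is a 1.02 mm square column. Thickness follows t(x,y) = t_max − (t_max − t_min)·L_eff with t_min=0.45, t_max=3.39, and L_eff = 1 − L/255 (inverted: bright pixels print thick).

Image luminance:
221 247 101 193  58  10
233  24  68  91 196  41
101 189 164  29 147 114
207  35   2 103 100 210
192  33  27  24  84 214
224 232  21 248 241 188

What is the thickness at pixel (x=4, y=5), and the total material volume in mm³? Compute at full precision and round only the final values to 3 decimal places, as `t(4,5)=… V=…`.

t(4,5)=3.229 V=72.176

span = t_max - t_min = 3.39 - 0.45 = 2.940
L(4,5) = 241, L_eff = 1 - 241/255 = 0.054902 (inverted)
t(4,5) = 3.39 - 2.940·0.054902 = 3.229
Σt over all 6·6 pixels = 147419/2125 ≈ 69.3736471
V = pitch²·Σt = 1.02²·147419/2125 = 72.176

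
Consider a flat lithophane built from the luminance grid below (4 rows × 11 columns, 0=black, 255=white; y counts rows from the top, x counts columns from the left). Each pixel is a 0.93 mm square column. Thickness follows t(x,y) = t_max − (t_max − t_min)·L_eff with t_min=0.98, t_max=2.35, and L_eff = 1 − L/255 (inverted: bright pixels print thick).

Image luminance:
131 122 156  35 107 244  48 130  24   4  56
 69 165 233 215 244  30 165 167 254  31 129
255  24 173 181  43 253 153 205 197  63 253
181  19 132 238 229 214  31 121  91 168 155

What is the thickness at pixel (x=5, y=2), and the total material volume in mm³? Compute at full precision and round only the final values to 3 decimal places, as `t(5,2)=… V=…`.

t(5,2)=2.339 V=65.816

span = t_max - t_min = 2.35 - 0.98 = 1.370
L(5,2) = 253, L_eff = 1 - 253/255 = 0.007843 (inverted)
t(5,2) = 2.35 - 1.370·0.007843 = 2.339
Σt over all 4·11 pixels = 323411/4250 ≈ 76.0967059
V = pitch²·Σt = 0.93²·323411/4250 = 65.816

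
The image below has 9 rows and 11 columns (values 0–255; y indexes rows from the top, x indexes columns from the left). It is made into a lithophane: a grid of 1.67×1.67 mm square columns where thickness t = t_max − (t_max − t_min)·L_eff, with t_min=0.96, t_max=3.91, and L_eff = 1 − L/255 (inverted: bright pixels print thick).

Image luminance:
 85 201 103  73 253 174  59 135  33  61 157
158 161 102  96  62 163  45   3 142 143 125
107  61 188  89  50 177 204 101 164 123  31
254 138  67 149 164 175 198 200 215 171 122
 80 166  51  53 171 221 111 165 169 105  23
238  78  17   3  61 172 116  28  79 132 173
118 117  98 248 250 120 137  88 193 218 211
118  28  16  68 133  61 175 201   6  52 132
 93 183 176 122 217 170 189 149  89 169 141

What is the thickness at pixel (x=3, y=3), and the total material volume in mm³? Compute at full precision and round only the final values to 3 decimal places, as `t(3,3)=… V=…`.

t(3,3)=2.684 V=670.935

span = t_max - t_min = 3.91 - 0.96 = 2.950
L(3,3) = 149, L_eff = 1 - 149/255 = 0.415686 (inverted)
t(3,3) = 3.91 - 2.950·0.415686 = 2.684
Σt over all 9·11 pixels = 18043/75 ≈ 240.5733333
V = pitch²·Σt = 1.67²·18043/75 = 670.935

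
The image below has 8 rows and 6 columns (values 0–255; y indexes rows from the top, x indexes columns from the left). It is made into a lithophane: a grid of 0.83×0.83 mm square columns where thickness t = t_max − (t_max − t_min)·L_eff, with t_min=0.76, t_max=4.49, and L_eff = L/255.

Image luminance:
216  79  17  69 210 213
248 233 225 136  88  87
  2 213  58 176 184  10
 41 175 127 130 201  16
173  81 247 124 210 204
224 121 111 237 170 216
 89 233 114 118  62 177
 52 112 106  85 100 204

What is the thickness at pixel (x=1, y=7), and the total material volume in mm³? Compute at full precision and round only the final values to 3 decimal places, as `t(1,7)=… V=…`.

span = t_max - t_min = 4.49 - 0.76 = 3.730
L(1,7) = 112, L_eff = 112/255 = 0.439216
t(1,7) = 4.49 - 3.730·0.439216 = 2.852
Σt over all 8·6 pixels = 746927/6375 ≈ 117.1650196
V = pitch²·Σt = 0.83²·746927/6375 = 80.715

t(1,7)=2.852 V=80.715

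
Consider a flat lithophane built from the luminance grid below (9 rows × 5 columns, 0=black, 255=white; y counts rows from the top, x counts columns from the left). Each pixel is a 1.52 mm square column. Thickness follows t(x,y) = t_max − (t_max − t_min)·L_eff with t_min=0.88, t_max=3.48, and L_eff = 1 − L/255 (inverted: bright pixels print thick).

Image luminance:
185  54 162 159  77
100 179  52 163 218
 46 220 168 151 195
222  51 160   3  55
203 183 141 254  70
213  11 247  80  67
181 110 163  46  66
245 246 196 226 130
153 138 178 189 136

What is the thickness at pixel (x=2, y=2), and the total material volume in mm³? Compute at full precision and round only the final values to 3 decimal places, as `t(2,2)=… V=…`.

span = t_max - t_min = 3.48 - 0.88 = 2.600
L(2,2) = 168, L_eff = 1 - 168/255 = 0.341176 (inverted)
t(2,2) = 3.48 - 2.600·0.341176 = 2.593
Σt over all 9·5 pixels = 44962/425 ≈ 105.7929412
V = pitch²·Σt = 1.52²·44962/425 = 244.424

t(2,2)=2.593 V=244.424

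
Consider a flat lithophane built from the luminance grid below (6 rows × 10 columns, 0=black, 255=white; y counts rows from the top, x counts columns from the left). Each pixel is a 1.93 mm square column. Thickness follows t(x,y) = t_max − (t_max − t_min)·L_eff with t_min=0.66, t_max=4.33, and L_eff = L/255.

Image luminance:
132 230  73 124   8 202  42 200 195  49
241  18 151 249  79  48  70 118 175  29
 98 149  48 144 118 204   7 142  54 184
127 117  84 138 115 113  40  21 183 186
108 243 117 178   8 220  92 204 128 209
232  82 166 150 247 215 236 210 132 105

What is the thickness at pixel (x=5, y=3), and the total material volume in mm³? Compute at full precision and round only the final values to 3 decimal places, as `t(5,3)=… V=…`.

t(5,3)=2.704 V=539.551

span = t_max - t_min = 4.33 - 0.66 = 3.670
L(5,3) = 113, L_eff = 113/255 = 0.443137
t(5,3) = 4.33 - 3.670·0.443137 = 2.704
Σt over all 6·10 pixels = 3693671/25500 ≈ 144.8498431
V = pitch²·Σt = 1.93²·3693671/25500 = 539.551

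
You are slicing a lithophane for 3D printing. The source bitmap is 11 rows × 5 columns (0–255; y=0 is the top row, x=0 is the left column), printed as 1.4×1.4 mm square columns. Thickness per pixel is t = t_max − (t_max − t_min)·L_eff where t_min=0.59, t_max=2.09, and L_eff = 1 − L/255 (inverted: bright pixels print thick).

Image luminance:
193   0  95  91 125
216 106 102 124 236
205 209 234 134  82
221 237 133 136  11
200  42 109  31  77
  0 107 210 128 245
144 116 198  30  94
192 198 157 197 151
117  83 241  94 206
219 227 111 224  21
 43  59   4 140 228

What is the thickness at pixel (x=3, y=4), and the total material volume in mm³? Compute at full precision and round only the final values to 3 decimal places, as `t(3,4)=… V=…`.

t(3,4)=0.772 V=150.453

span = t_max - t_min = 2.09 - 0.59 = 1.500
L(3,4) = 31, L_eff = 1 - 31/255 = 0.878431 (inverted)
t(3,4) = 2.09 - 1.500·0.878431 = 0.772
Σt over all 11·5 pixels = 26099/340 ≈ 76.7617647
V = pitch²·Σt = 1.4²·26099/340 = 150.453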